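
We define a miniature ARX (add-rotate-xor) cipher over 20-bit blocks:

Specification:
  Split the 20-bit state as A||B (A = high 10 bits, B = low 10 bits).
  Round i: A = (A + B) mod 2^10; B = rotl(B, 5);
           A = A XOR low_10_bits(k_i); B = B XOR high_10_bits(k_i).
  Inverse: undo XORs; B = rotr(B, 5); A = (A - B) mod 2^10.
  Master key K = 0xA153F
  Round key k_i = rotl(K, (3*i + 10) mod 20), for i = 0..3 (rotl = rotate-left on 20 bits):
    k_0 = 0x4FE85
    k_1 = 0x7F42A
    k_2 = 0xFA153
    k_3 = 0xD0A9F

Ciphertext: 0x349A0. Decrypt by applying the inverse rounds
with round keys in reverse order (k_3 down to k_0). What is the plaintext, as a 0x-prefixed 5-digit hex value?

s_0 = ciphertext = 0x349A0
s_1 = InvRound(s_0, k_3) = 0x7D857
s_2 = InvRound(s_1, k_2) = 0x2A3FD
s_3 = InvRound(s_2, k_1) = 0x1C810
s_4 = InvRound(s_3, k_0) = 0x439E9

0x439E9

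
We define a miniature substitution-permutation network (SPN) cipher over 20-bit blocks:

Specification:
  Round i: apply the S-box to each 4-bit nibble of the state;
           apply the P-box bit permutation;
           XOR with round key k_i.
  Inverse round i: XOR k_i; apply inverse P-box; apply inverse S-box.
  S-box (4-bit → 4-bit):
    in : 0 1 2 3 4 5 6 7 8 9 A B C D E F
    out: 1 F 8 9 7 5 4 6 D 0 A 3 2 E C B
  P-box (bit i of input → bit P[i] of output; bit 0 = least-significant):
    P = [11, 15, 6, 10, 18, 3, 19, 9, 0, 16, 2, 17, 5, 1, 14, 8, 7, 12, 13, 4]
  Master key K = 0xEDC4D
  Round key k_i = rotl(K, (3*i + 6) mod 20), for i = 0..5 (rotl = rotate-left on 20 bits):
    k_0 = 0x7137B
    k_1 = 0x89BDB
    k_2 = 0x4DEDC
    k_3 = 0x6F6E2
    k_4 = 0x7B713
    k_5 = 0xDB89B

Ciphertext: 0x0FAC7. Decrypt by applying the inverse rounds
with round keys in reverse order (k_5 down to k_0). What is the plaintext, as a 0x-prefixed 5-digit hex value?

s_0 = ciphertext = 0x0FAC7
s_1 = InvRound(s_0, k_5) = 0x26716
s_2 = InvRound(s_1, k_4) = 0xC640C
s_3 = InvRound(s_2, k_3) = 0xBBED7
s_4 = InvRound(s_3, k_2) = 0x67F49
s_5 = InvRound(s_4, k_1) = 0x8725A
s_6 = InvRound(s_5, k_0) = 0x68F59

0x68F59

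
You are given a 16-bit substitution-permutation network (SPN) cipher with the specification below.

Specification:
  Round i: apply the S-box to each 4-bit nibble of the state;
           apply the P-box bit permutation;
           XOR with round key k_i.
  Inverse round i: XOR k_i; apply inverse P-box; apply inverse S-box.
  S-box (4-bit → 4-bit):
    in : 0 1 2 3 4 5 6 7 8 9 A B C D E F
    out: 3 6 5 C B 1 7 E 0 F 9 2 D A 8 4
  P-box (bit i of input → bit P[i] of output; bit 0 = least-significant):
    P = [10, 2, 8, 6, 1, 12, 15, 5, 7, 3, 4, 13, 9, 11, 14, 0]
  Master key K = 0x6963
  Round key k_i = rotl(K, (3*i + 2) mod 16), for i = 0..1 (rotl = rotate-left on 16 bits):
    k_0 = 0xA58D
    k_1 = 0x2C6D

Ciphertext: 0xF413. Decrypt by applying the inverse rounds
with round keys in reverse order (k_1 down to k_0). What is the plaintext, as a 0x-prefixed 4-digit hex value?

s_0 = ciphertext = 0xF413
s_1 = InvRound(s_0, k_1) = 0x119D
s_2 = InvRound(s_1, k_0) = 0x8315

0x8315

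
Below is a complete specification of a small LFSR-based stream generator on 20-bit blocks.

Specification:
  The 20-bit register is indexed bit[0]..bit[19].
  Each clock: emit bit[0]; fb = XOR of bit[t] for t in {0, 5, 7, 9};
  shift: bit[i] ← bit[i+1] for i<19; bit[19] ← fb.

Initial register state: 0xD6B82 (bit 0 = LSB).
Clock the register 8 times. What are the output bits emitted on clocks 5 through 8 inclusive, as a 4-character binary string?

0001

reg_0 = 0xD6B82
clock 1: out=0, reg = 0x6B5C1
clock 2: out=1, reg = 0x35AE0
clock 3: out=0, reg = 0x9AD70
clock 4: out=0, reg = 0xCD6B8
clock 5: out=0, reg = 0xE6B5C
clock 6: out=0, reg = 0xF35AE
clock 7: out=0, reg = 0x79AD7
clock 8: out=1, reg = 0xBCD6B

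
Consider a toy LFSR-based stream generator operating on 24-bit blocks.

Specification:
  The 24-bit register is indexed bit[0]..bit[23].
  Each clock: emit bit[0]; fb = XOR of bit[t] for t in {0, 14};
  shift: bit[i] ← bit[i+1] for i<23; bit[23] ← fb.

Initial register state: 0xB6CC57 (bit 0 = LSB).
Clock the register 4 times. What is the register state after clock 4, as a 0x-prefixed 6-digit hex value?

0xCB6CC5

reg_0 = 0xB6CC57
clock 1: out=1, reg = 0x5B662B
clock 2: out=1, reg = 0x2DB315
clock 3: out=1, reg = 0x96D98A
clock 4: out=0, reg = 0xCB6CC5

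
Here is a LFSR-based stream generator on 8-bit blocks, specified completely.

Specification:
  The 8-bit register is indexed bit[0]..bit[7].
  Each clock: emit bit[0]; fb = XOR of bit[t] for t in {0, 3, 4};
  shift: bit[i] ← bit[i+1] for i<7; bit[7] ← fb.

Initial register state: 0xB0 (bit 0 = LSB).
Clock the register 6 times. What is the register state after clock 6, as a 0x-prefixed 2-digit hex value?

reg_0 = 0xB0
clock 1: out=0, reg = 0xD8
clock 2: out=0, reg = 0x6C
clock 3: out=0, reg = 0xB6
clock 4: out=0, reg = 0xDB
clock 5: out=1, reg = 0xED
clock 6: out=1, reg = 0x76

0x76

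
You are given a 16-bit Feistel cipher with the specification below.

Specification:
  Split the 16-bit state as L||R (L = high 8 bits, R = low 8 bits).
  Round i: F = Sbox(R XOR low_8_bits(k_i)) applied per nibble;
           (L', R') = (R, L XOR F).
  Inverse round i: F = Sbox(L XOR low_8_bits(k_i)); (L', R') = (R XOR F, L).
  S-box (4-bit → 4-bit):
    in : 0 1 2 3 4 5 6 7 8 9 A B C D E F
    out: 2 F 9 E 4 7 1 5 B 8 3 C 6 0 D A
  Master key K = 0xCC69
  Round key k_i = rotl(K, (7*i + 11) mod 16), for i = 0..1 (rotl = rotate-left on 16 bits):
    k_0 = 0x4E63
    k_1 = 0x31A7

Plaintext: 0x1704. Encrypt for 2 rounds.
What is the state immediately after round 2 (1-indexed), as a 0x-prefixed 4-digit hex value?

s_0 = plaintext = 0x1704
s_1 = Round(s_0, k_0) = 0x0402
s_2 = Round(s_1, k_1) = 0x0233

0x0233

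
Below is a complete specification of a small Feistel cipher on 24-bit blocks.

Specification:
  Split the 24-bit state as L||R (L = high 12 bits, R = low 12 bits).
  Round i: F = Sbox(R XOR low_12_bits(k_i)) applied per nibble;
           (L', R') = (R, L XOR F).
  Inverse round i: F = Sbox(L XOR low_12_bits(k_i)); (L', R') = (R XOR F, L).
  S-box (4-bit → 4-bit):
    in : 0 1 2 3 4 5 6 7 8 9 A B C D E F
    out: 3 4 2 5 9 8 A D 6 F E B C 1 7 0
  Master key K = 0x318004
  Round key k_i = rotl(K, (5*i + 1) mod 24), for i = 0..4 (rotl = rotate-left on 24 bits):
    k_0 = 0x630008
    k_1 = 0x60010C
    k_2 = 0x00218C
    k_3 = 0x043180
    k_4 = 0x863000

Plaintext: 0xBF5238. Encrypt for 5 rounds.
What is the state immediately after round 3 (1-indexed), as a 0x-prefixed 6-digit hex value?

s_0 = plaintext = 0xBF5238
s_1 = Round(s_0, k_0) = 0x2389A6
s_2 = Round(s_1, k_1) = 0x9A64D6
s_3 = Round(s_2, k_2) = 0x4D6128
s_4 = Round(s_3, k_3) = 0x128730
s_5 = Round(s_4, k_4) = 0x730C7B

0x4D6128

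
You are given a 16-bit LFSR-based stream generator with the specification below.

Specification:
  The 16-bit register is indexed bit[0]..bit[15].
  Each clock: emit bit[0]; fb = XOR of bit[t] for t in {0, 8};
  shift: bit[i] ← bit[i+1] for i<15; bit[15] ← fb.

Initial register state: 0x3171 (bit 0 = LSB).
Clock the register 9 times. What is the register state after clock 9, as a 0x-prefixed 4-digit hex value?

0xA018

reg_0 = 0x3171
clock 1: out=1, reg = 0x18B8
clock 2: out=0, reg = 0x0C5C
clock 3: out=0, reg = 0x062E
clock 4: out=0, reg = 0x0317
clock 5: out=1, reg = 0x018B
clock 6: out=1, reg = 0x00C5
clock 7: out=1, reg = 0x8062
clock 8: out=0, reg = 0x4031
clock 9: out=1, reg = 0xA018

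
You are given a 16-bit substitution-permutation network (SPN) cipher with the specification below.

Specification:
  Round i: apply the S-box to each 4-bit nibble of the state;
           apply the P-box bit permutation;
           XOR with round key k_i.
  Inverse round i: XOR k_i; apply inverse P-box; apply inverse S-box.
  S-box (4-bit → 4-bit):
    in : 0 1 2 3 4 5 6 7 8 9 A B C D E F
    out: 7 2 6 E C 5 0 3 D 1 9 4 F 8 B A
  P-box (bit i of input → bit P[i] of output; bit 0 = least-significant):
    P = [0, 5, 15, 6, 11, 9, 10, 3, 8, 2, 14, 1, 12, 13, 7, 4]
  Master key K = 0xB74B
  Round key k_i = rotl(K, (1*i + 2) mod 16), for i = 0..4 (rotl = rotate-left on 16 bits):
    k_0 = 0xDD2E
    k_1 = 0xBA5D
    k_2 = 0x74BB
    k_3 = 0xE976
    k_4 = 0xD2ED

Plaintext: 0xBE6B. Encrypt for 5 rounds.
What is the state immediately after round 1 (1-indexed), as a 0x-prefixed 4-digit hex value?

0x5CA8

s_0 = plaintext = 0xBE6B
s_1 = Round(s_0, k_0) = 0x5CA8
s_2 = Round(s_1, k_1) = 0x6392
s_3 = Round(s_2, k_2) = 0xBC9D
s_4 = Round(s_3, k_3) = 0xA0B0
s_5 = Round(s_4, k_4) = 0x07D8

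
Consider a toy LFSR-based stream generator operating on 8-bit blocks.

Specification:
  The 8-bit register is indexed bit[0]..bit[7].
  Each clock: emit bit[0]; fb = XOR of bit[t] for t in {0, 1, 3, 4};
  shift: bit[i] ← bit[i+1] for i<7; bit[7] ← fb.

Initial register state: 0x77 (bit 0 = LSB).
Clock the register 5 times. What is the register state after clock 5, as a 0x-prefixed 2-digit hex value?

reg_0 = 0x77
clock 1: out=1, reg = 0xBB
clock 2: out=1, reg = 0x5D
clock 3: out=1, reg = 0xAE
clock 4: out=0, reg = 0x57
clock 5: out=1, reg = 0xAB

0xAB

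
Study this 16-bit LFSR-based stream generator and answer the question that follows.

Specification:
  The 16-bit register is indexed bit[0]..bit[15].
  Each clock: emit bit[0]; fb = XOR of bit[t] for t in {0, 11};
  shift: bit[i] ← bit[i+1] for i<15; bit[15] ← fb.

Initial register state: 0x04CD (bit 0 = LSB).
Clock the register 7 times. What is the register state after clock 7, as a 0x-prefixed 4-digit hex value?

0xDA09

reg_0 = 0x04CD
clock 1: out=1, reg = 0x8266
clock 2: out=0, reg = 0x4133
clock 3: out=1, reg = 0xA099
clock 4: out=1, reg = 0xD04C
clock 5: out=0, reg = 0x6826
clock 6: out=0, reg = 0xB413
clock 7: out=1, reg = 0xDA09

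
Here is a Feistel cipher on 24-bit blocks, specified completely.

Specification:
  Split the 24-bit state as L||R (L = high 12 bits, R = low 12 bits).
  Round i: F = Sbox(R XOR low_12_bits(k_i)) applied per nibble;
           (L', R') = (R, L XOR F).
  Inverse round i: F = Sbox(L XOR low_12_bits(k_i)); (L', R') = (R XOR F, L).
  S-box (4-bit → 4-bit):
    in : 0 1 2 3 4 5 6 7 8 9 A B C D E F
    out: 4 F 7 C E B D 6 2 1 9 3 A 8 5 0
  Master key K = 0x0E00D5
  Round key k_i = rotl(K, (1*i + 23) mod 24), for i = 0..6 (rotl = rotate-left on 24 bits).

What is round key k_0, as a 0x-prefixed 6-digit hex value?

K = 0x0E00D5
k_0 = rotl(K, (1*0+23) mod 24) = rotl(K, 23) = 0x87006A

0x87006A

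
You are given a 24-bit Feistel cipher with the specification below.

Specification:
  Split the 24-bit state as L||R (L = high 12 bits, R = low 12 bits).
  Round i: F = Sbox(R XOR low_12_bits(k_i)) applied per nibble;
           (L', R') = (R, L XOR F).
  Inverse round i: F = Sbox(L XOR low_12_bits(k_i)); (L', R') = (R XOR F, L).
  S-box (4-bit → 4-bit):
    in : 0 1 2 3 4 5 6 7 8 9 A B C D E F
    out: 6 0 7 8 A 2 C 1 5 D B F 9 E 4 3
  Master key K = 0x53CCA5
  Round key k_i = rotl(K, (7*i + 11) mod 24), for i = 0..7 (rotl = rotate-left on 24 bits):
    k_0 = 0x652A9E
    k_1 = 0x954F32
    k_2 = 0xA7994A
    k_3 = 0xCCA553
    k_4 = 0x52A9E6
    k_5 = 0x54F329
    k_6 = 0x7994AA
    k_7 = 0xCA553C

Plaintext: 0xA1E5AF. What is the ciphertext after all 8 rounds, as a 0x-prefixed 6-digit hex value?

s_0 = plaintext = 0xA1E5AF
s_1 = Round(s_0, k_0) = 0x5AF99E
s_2 = Round(s_1, k_1) = 0x99E916
s_3 = Round(s_2, k_2) = 0x916FB7
s_4 = Round(s_3, k_3) = 0xFB725C
s_5 = Round(s_4, k_4) = 0x25C04C
s_6 = Round(s_5, k_5) = 0x04CA9E
s_7 = Round(s_6, k_6) = 0xA9E4C6
s_8 = Round(s_7, k_7) = 0x4C6AA5

0x4C6AA5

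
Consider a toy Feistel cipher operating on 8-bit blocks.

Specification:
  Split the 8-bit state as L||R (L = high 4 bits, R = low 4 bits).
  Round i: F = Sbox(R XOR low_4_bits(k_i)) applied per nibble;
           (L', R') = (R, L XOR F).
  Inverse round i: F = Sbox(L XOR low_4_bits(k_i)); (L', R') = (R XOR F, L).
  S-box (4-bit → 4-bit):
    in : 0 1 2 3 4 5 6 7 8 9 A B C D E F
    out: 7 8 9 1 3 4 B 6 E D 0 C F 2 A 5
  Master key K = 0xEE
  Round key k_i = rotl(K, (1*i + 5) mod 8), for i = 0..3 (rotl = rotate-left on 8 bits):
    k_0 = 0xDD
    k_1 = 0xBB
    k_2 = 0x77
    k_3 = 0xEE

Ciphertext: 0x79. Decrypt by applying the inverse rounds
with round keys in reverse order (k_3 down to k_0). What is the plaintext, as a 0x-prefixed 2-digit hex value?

0xA6

s_0 = ciphertext = 0x79
s_1 = InvRound(s_0, k_3) = 0x47
s_2 = InvRound(s_1, k_2) = 0x64
s_3 = InvRound(s_2, k_1) = 0x66
s_4 = InvRound(s_3, k_0) = 0xA6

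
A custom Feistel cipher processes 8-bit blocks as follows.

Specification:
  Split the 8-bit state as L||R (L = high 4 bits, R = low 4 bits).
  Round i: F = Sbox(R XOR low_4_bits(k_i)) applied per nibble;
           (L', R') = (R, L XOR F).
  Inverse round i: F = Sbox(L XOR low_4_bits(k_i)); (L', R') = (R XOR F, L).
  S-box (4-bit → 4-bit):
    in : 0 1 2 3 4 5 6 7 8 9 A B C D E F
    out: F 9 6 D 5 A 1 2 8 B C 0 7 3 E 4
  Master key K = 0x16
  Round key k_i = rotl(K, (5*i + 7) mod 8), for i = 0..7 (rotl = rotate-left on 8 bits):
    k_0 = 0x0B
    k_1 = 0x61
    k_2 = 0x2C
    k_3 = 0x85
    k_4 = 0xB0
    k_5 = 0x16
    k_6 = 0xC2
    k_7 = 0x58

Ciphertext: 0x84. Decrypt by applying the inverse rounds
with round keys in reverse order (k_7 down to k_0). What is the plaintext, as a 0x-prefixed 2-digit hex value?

0x8A

s_0 = ciphertext = 0x84
s_1 = InvRound(s_0, k_7) = 0xB8
s_2 = InvRound(s_1, k_6) = 0x3B
s_3 = InvRound(s_2, k_5) = 0x13
s_4 = InvRound(s_3, k_4) = 0xA1
s_5 = InvRound(s_4, k_3) = 0x5A
s_6 = InvRound(s_5, k_2) = 0x15
s_7 = InvRound(s_6, k_1) = 0xA1
s_8 = InvRound(s_7, k_0) = 0x8A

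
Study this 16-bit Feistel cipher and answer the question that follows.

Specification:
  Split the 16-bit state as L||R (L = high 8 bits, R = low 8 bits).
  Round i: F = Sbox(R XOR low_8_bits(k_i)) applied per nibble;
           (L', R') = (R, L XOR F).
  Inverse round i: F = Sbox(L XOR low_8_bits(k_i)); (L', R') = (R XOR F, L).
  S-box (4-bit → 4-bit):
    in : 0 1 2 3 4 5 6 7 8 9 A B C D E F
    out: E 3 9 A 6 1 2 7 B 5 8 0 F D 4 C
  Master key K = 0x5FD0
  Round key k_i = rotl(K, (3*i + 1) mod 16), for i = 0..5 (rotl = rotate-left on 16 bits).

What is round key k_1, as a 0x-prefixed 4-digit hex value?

K = 0x5FD0
k_0 = rotl(K, (3*0+1) mod 16) = rotl(K, 1) = 0xBFA0
k_1 = rotl(K, (3*1+1) mod 16) = rotl(K, 4) = 0xFD05

0xFD05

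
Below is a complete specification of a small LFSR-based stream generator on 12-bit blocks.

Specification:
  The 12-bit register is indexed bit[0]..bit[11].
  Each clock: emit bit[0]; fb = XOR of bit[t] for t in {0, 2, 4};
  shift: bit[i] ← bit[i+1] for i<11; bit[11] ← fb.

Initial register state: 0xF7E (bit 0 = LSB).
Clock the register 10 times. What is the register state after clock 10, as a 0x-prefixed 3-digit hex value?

0x95B

reg_0 = 0xF7E
clock 1: out=0, reg = 0x7BF
clock 2: out=1, reg = 0xBDF
clock 3: out=1, reg = 0xDEF
clock 4: out=1, reg = 0x6F7
clock 5: out=1, reg = 0xB7B
clock 6: out=1, reg = 0x5BD
clock 7: out=1, reg = 0xADE
clock 8: out=0, reg = 0x56F
clock 9: out=1, reg = 0x2B7
clock 10: out=1, reg = 0x95B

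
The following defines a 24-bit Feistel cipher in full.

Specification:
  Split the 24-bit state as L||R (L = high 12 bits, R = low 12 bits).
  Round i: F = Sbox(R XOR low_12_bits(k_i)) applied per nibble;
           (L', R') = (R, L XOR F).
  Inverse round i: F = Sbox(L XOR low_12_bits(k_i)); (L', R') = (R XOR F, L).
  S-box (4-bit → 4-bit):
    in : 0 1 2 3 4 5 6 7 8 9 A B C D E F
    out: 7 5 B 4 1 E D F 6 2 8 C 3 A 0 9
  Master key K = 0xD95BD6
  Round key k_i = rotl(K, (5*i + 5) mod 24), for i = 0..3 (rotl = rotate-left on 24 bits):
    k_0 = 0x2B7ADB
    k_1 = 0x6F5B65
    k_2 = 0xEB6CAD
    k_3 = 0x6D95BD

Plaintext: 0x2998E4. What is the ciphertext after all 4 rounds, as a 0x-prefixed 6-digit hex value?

0x0BFD51

s_0 = plaintext = 0x2998E4
s_1 = Round(s_0, k_0) = 0x8E49D0
s_2 = Round(s_1, k_1) = 0x9D032A
s_3 = Round(s_2, k_2) = 0x32A0BF
s_4 = Round(s_3, k_3) = 0x0BFD51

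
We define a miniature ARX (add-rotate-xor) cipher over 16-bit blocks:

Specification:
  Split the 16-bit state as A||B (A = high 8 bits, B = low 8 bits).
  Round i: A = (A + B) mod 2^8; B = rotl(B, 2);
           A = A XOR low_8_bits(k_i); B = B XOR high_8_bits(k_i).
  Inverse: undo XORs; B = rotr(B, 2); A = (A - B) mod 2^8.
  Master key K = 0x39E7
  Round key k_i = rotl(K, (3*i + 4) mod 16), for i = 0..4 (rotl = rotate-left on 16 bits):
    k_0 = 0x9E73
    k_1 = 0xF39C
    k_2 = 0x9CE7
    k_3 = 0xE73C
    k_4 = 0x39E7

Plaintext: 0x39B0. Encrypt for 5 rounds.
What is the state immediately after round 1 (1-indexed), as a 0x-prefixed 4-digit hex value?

s_0 = plaintext = 0x39B0
s_1 = Round(s_0, k_0) = 0x9A5C
s_2 = Round(s_1, k_1) = 0x6A82
s_3 = Round(s_2, k_2) = 0x0B96
s_4 = Round(s_3, k_3) = 0x9DBD
s_5 = Round(s_4, k_4) = 0xBDCF

0x9A5C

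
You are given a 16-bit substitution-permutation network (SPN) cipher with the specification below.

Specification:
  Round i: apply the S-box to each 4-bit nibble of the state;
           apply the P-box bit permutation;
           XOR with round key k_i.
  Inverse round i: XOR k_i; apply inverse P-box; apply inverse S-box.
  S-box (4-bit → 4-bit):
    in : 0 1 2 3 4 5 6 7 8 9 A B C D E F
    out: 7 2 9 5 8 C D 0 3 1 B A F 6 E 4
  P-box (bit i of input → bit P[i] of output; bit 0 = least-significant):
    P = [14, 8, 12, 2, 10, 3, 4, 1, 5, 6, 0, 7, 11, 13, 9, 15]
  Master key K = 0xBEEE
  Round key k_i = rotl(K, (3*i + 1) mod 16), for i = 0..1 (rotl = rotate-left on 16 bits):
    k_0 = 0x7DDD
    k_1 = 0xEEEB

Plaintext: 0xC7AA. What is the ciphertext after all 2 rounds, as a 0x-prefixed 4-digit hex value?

0xB653

s_0 = plaintext = 0xC7AA
s_1 = Round(s_0, k_0) = 0x92D3
s_2 = Round(s_1, k_1) = 0xB653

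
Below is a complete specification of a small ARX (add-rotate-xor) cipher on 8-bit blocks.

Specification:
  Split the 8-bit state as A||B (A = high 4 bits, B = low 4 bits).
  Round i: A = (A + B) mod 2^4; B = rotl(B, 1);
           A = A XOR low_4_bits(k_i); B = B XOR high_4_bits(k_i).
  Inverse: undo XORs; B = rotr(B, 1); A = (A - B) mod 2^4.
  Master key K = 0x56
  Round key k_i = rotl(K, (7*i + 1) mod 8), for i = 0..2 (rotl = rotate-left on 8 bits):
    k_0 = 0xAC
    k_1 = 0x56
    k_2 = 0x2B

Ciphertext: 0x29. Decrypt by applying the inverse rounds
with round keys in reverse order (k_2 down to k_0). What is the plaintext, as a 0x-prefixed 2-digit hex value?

0x37

s_0 = ciphertext = 0x29
s_1 = InvRound(s_0, k_2) = 0xCD
s_2 = InvRound(s_1, k_1) = 0x64
s_3 = InvRound(s_2, k_0) = 0x37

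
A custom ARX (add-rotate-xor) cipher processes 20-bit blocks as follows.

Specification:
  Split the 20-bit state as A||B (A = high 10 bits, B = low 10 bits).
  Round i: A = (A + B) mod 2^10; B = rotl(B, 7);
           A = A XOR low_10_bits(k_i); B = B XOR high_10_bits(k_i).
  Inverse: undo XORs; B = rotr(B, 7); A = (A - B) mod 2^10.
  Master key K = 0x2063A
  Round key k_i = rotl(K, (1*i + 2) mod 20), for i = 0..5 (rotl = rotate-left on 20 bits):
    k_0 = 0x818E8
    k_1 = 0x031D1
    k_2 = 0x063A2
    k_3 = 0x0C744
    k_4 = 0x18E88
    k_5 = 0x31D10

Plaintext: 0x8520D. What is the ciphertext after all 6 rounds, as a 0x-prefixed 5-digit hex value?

s_0 = plaintext = 0x8520D
s_1 = Round(s_0, k_0) = 0x324C7
s_2 = Round(s_1, k_1) = 0x10794
s_3 = Round(s_2, k_2) = 0x1DE6A
s_4 = Round(s_3, k_3) = 0x6957C
s_5 = Round(s_4, k_4) = 0x6A64C
s_6 = Round(s_5, k_5) = 0xB968E

0xB968E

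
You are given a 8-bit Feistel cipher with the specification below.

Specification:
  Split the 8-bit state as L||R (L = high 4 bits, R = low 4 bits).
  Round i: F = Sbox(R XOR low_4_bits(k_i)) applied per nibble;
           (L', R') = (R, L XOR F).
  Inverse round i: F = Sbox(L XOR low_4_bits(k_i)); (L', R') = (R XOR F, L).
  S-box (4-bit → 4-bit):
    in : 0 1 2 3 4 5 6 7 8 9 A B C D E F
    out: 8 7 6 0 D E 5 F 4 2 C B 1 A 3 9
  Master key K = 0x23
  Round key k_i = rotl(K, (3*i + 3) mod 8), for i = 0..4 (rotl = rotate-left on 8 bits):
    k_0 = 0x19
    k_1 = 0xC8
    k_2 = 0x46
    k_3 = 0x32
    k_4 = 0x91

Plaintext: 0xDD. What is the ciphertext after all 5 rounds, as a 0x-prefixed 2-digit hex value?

0x29

s_0 = plaintext = 0xDD
s_1 = Round(s_0, k_0) = 0xD0
s_2 = Round(s_1, k_1) = 0x09
s_3 = Round(s_2, k_2) = 0x99
s_4 = Round(s_3, k_3) = 0x92
s_5 = Round(s_4, k_4) = 0x29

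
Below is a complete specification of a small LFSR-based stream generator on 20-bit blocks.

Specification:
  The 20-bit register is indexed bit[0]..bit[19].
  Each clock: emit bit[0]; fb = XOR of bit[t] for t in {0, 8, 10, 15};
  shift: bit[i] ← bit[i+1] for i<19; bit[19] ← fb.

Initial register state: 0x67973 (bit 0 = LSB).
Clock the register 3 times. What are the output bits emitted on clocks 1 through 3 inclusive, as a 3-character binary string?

reg_0 = 0x67973
clock 1: out=1, reg = 0x33CB9
clock 2: out=1, reg = 0x19E5C
clock 3: out=0, reg = 0x0CF2E

110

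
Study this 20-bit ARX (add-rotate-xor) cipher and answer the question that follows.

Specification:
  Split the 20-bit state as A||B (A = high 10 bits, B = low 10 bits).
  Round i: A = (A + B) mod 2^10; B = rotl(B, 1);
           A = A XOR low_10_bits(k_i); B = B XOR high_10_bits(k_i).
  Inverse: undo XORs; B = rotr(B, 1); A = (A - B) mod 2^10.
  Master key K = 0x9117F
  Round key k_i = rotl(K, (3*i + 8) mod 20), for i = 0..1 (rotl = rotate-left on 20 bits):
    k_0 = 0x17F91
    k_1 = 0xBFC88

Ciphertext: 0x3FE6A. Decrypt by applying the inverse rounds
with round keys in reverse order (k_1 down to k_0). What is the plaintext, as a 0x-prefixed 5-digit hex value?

0xACB0A

s_0 = ciphertext = 0x3FE6A
s_1 = InvRound(s_0, k_1) = 0x8B64A
s_2 = InvRound(s_1, k_0) = 0xACB0A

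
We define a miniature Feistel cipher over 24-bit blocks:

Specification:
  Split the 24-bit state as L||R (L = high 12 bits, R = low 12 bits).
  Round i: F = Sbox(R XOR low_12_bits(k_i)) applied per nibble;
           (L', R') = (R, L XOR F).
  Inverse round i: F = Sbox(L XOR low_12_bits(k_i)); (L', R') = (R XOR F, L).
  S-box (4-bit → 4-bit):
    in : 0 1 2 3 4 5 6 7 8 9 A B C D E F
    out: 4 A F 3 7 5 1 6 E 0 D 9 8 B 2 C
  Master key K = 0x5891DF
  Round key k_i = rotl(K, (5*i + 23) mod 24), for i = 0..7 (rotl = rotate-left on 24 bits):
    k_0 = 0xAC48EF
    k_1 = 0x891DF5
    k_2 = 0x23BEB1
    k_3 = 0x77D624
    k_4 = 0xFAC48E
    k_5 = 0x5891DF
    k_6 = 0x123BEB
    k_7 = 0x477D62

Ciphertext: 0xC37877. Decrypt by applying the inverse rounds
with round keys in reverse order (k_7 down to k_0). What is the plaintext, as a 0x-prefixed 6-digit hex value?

0x62892A

s_0 = ciphertext = 0xC37877
s_1 = InvRound(s_0, k_7) = 0x222C37
s_2 = InvRound(s_1, k_6) = 0xCB7222
s_3 = InvRound(s_2, k_5) = 0x93CCB7
s_4 = InvRound(s_3, k_4) = 0x72893C
s_5 = InvRound(s_4, k_3) = 0x374728
s_6 = InvRound(s_5, k_2) = 0xCAD374
s_7 = InvRound(s_6, k_1) = 0x92ACAD
s_8 = InvRound(s_7, k_0) = 0x62892A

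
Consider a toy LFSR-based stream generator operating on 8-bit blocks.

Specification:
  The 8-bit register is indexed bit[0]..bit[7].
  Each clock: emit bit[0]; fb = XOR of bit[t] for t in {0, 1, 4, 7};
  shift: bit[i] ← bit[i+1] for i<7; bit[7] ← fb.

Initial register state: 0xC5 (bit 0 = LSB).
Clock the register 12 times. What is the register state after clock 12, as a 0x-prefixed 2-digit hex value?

reg_0 = 0xC5
clock 1: out=1, reg = 0x62
clock 2: out=0, reg = 0xB1
clock 3: out=1, reg = 0xD8
clock 4: out=0, reg = 0x6C
clock 5: out=0, reg = 0x36
clock 6: out=0, reg = 0x1B
clock 7: out=1, reg = 0x8D
clock 8: out=1, reg = 0x46
clock 9: out=0, reg = 0xA3
clock 10: out=1, reg = 0xD1
clock 11: out=1, reg = 0xE8
clock 12: out=0, reg = 0xF4

0xF4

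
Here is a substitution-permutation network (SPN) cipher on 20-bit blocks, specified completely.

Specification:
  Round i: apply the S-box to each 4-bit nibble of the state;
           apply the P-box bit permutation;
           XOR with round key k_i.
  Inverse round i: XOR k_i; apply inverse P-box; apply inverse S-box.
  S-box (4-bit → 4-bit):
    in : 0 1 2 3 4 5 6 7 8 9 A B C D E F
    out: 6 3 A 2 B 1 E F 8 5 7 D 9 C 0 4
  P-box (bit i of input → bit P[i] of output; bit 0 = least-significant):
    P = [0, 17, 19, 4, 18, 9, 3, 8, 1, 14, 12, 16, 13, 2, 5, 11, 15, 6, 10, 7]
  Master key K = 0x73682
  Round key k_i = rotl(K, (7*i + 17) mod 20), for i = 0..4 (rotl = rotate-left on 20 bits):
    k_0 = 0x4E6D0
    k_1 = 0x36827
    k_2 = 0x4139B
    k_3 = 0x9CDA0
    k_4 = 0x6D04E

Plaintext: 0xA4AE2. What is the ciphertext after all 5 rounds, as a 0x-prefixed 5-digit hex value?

s_0 = plaintext = 0xA4AE2
s_1 = Round(s_0, k_0) = 0x61A86
s_2 = Round(s_1, k_1) = 0x91DF1
s_3 = Round(s_2, k_2) = 0x7A796
s_4 = Round(s_3, k_3) = 0x6395E
s_5 = Round(s_4, k_4) = 0x2C488

0x2C488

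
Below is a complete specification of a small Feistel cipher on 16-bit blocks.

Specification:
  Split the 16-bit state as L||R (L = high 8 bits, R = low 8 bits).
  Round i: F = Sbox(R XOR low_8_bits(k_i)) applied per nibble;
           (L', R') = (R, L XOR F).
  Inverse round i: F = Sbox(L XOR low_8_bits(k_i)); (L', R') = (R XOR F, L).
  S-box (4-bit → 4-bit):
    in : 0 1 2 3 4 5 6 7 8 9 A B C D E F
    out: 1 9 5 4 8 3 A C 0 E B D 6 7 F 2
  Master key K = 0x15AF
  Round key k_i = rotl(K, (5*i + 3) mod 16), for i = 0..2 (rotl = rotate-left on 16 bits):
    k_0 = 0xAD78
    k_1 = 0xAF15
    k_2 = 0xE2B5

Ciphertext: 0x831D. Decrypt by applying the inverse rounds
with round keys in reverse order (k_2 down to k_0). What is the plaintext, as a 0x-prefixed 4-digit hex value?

0x9806

s_0 = ciphertext = 0x831D
s_1 = InvRound(s_0, k_2) = 0x5783
s_2 = InvRound(s_1, k_1) = 0x0657
s_3 = InvRound(s_2, k_0) = 0x9806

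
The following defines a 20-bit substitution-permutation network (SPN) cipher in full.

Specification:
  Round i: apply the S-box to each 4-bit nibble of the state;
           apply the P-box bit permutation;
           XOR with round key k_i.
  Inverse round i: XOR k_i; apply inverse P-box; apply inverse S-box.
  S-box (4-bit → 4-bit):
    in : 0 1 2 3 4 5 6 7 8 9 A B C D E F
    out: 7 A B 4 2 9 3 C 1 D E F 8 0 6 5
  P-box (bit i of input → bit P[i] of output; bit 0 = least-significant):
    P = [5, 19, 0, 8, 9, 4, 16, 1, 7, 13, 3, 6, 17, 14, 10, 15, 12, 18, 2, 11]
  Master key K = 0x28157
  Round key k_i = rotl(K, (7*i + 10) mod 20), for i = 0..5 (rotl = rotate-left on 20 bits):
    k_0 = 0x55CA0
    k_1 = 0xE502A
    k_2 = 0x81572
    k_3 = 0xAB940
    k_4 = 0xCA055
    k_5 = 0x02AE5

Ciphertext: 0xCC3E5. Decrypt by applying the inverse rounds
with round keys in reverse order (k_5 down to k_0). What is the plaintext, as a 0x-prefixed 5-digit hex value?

s_0 = ciphertext = 0xCC3E5
s_1 = InvRound(s_0, k_5) = 0x114D1
s_2 = InvRound(s_1, k_4) = 0x07634
s_3 = InvRound(s_2, k_3) = 0x7BC62
s_4 = InvRound(s_3, k_2) = 0x154E1
s_5 = InvRound(s_4, k_1) = 0x4F97E
s_6 = InvRound(s_5, k_0) = 0x37BAC

0x37BAC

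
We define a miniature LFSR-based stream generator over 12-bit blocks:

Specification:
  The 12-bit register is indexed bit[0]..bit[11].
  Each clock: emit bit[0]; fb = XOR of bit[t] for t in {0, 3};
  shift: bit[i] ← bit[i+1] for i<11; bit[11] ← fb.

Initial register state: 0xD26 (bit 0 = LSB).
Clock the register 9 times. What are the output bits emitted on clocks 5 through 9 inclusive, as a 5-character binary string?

reg_0 = 0xD26
clock 1: out=0, reg = 0x693
clock 2: out=1, reg = 0xB49
clock 3: out=1, reg = 0x5A4
clock 4: out=0, reg = 0x2D2
clock 5: out=0, reg = 0x169
clock 6: out=1, reg = 0x0B4
clock 7: out=0, reg = 0x05A
clock 8: out=0, reg = 0x82D
clock 9: out=1, reg = 0x416

01001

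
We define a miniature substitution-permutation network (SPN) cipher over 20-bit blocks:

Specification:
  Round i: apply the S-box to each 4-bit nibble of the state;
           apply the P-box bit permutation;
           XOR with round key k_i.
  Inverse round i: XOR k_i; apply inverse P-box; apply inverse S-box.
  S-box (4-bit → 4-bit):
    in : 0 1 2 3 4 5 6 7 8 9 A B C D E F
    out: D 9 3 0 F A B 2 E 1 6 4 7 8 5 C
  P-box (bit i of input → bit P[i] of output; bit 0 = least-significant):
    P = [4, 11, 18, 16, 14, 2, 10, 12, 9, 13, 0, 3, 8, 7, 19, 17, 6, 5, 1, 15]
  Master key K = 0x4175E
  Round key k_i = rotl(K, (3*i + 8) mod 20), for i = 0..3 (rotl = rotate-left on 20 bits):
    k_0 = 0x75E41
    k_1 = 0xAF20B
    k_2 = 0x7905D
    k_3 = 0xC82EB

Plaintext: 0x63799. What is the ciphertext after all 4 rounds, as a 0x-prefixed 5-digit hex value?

0x9BBBE

s_0 = plaintext = 0x63799
s_1 = Round(s_0, k_0) = 0x7BE31
s_2 = Round(s_1, k_1) = 0x3F03A
s_3 = Round(s_2, k_2) = 0x99A54
s_4 = Round(s_3, k_3) = 0x9BBBE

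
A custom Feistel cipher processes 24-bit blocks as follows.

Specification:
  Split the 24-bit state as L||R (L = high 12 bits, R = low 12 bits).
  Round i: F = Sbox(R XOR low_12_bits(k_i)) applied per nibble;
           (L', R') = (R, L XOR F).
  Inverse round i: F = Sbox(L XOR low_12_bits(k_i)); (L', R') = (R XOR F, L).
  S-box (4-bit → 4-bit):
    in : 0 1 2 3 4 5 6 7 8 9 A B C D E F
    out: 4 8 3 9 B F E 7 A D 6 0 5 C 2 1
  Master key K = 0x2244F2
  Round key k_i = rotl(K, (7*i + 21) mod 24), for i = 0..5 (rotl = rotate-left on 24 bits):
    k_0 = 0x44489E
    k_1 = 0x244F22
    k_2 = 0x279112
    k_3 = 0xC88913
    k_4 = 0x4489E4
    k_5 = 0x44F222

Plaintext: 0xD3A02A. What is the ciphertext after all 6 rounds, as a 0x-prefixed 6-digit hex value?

s_0 = plaintext = 0xD3A02A
s_1 = Round(s_0, k_0) = 0x02A731
s_2 = Round(s_1, k_1) = 0x731AA3
s_3 = Round(s_2, k_2) = 0xAA3739
s_4 = Round(s_3, k_3) = 0x739895
s_5 = Round(s_4, k_4) = 0x895F41
s_6 = Round(s_5, k_5) = 0xF4147C

0xF4147C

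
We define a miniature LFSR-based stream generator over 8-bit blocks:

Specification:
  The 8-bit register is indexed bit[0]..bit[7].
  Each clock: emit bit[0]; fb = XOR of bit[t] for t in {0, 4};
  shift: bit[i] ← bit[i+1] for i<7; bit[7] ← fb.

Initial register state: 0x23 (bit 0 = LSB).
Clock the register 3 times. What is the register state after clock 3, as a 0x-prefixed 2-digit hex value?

reg_0 = 0x23
clock 1: out=1, reg = 0x91
clock 2: out=1, reg = 0x48
clock 3: out=0, reg = 0x24

0x24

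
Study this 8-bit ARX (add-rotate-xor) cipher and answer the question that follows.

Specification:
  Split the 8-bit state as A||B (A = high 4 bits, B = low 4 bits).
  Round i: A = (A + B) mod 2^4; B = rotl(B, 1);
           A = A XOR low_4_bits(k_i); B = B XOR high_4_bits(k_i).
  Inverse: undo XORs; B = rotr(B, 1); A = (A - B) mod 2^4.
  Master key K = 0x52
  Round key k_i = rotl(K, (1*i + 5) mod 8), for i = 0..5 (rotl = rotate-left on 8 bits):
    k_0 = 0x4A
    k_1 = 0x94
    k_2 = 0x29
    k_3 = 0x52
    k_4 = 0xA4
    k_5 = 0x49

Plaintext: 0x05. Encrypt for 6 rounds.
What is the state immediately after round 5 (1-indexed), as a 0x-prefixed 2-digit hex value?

s_0 = plaintext = 0x05
s_1 = Round(s_0, k_0) = 0xFE
s_2 = Round(s_1, k_1) = 0x94
s_3 = Round(s_2, k_2) = 0x4A
s_4 = Round(s_3, k_3) = 0xC0
s_5 = Round(s_4, k_4) = 0x8A
s_6 = Round(s_5, k_5) = 0xB1

0x8A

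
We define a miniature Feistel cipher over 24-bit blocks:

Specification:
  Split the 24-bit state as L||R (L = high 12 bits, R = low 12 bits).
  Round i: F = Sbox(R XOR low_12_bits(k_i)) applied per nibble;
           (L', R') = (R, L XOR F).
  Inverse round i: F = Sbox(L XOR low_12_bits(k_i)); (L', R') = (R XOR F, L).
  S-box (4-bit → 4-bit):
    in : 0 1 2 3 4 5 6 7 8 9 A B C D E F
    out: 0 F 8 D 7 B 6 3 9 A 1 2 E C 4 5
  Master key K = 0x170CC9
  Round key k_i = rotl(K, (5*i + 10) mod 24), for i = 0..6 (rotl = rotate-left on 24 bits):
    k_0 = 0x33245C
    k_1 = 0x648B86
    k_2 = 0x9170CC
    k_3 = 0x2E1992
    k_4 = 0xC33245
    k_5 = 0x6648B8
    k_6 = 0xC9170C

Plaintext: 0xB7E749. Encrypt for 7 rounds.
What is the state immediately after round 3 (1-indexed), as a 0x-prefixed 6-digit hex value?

0xB4441C

s_0 = plaintext = 0xB7E749
s_1 = Round(s_0, k_0) = 0x749685
s_2 = Round(s_1, k_1) = 0x685B44
s_3 = Round(s_2, k_2) = 0xB4441C
s_4 = Round(s_3, k_3) = 0x41C7D0
s_5 = Round(s_4, k_4) = 0x7D0FB7
s_6 = Round(s_5, k_5) = 0xFB74D5
s_7 = Round(s_6, k_6) = 0x4D527D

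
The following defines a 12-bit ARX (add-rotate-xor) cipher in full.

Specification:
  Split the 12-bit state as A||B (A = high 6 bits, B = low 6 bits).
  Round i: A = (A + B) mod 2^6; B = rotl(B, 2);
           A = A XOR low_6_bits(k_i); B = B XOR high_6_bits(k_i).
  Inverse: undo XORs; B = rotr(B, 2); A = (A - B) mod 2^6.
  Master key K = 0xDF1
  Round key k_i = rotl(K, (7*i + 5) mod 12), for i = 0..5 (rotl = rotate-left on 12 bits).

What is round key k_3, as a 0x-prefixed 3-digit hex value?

0x7C7

K = 0xDF1
k_0 = rotl(K, (7*0+5) mod 12) = rotl(K, 5) = 0xE3B
k_1 = rotl(K, (7*1+5) mod 12) = rotl(K, 0) = 0xDF1
k_2 = rotl(K, (7*2+5) mod 12) = rotl(K, 7) = 0x8EF
k_3 = rotl(K, (7*3+5) mod 12) = rotl(K, 2) = 0x7C7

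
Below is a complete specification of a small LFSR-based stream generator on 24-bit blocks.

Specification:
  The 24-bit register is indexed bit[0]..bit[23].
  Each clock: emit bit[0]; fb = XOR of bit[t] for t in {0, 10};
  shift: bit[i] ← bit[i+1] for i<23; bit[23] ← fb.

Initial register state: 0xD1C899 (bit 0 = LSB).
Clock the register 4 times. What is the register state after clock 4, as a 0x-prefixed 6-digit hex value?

reg_0 = 0xD1C899
clock 1: out=1, reg = 0xE8E44C
clock 2: out=0, reg = 0xF47226
clock 3: out=0, reg = 0x7A3913
clock 4: out=1, reg = 0xBD1C89

0xBD1C89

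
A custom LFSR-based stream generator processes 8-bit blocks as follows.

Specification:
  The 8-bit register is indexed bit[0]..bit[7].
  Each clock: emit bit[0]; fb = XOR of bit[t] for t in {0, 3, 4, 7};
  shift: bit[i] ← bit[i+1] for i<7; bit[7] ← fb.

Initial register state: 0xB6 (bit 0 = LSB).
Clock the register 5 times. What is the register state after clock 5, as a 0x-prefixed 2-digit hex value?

0x35

reg_0 = 0xB6
clock 1: out=0, reg = 0x5B
clock 2: out=1, reg = 0xAD
clock 3: out=1, reg = 0xD6
clock 4: out=0, reg = 0x6B
clock 5: out=1, reg = 0x35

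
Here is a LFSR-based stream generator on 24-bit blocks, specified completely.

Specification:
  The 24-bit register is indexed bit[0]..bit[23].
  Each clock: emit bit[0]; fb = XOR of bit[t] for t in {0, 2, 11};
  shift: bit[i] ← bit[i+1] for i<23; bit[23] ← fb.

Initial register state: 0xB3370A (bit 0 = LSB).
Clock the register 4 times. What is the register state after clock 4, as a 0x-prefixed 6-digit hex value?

reg_0 = 0xB3370A
clock 1: out=0, reg = 0x599B85
clock 2: out=1, reg = 0xACCDC2
clock 3: out=0, reg = 0xD666E1
clock 4: out=1, reg = 0xEB3370

0xEB3370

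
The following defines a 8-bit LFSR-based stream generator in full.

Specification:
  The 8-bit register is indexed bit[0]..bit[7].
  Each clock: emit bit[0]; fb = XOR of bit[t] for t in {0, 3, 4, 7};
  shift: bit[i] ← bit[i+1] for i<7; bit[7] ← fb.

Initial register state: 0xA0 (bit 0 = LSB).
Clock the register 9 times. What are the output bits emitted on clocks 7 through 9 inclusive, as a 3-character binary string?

011

reg_0 = 0xA0
clock 1: out=0, reg = 0xD0
clock 2: out=0, reg = 0x68
clock 3: out=0, reg = 0xB4
clock 4: out=0, reg = 0x5A
clock 5: out=0, reg = 0x2D
clock 6: out=1, reg = 0x16
clock 7: out=0, reg = 0x8B
clock 8: out=1, reg = 0xC5
clock 9: out=1, reg = 0x62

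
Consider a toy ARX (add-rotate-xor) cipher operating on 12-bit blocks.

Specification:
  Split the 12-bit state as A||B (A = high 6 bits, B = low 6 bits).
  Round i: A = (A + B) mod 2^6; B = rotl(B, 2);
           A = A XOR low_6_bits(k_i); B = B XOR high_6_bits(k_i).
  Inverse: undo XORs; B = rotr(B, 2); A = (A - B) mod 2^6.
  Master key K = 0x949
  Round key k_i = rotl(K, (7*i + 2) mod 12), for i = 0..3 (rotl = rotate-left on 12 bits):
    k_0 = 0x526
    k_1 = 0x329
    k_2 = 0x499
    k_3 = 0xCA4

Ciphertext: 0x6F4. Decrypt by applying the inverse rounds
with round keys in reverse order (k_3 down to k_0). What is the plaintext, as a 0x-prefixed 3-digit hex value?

0xA86

s_0 = ciphertext = 0x6F4
s_1 = InvRound(s_0, k_3) = 0x7A1
s_2 = InvRound(s_1, k_2) = 0x2FC
s_3 = InvRound(s_2, k_1) = 0x58C
s_4 = InvRound(s_3, k_0) = 0xA86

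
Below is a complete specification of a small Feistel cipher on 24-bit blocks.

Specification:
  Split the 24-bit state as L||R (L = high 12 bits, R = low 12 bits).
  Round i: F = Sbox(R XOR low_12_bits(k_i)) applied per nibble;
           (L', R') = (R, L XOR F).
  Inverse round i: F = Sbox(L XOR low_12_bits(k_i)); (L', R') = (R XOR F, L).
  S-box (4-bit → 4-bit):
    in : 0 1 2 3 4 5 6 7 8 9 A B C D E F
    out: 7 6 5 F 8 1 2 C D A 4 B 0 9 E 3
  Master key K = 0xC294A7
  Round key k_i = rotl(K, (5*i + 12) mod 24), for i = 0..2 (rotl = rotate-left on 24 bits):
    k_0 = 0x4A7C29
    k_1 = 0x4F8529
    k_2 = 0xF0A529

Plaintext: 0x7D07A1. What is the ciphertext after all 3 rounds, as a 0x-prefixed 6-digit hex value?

0xDF919A

s_0 = plaintext = 0x7D07A1
s_1 = Round(s_0, k_0) = 0x7A1C0D
s_2 = Round(s_1, k_1) = 0xC0DDF9
s_3 = Round(s_2, k_2) = 0xDF919A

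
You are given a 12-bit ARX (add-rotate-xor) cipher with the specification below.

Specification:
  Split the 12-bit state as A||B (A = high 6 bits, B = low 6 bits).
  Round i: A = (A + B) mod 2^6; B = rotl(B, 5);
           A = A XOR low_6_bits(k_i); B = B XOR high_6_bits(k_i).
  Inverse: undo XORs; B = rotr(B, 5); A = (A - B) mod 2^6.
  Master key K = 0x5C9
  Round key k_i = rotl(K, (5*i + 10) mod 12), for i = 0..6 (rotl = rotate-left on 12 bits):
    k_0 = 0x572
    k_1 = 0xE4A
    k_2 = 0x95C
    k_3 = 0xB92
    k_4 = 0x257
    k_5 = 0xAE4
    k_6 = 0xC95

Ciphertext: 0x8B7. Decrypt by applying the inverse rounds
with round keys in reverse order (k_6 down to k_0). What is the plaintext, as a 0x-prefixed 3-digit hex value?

s_0 = ciphertext = 0x8B7
s_1 = InvRound(s_0, k_6) = 0xB4A
s_2 = InvRound(s_1, k_5) = 0x183
s_3 = InvRound(s_2, k_4) = 0xF54
s_4 = InvRound(s_3, k_3) = 0xEB5
s_5 = InvRound(s_4, k_2) = 0x1A0
s_6 = InvRound(s_5, k_1) = 0x6B2
s_7 = InvRound(s_6, k_0) = 0x64F

0x64F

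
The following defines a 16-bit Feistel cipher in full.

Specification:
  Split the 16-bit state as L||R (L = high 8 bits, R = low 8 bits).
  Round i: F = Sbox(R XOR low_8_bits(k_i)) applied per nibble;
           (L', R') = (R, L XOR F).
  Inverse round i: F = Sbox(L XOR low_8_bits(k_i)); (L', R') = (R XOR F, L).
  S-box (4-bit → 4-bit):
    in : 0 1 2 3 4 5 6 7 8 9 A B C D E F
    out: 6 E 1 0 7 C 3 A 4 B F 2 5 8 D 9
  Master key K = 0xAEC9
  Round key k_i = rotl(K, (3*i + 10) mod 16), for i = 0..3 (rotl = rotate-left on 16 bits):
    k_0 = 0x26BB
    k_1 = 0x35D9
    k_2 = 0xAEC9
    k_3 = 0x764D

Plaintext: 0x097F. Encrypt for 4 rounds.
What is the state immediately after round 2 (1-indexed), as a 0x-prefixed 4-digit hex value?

0x5E35

s_0 = plaintext = 0x097F
s_1 = Round(s_0, k_0) = 0x7F5E
s_2 = Round(s_1, k_1) = 0x5E35
s_3 = Round(s_2, k_2) = 0x35CB
s_4 = Round(s_3, k_3) = 0xCB76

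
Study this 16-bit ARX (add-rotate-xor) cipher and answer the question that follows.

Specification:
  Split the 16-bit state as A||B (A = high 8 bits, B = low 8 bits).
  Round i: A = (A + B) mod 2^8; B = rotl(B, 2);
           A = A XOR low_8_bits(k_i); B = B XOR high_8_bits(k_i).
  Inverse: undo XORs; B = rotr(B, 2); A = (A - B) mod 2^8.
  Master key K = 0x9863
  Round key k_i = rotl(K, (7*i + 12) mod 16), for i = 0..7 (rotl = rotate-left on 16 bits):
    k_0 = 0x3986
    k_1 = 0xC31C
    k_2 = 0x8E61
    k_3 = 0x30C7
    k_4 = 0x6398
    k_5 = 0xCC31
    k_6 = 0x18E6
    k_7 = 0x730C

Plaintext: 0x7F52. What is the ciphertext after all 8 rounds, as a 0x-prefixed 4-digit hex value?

s_0 = plaintext = 0x7F52
s_1 = Round(s_0, k_0) = 0x5770
s_2 = Round(s_1, k_1) = 0xDB02
s_3 = Round(s_2, k_2) = 0xBC86
s_4 = Round(s_3, k_3) = 0x852A
s_5 = Round(s_4, k_4) = 0x37CB
s_6 = Round(s_5, k_5) = 0x33E3
s_7 = Round(s_6, k_6) = 0xF097
s_8 = Round(s_7, k_7) = 0x8B2D

0x8B2D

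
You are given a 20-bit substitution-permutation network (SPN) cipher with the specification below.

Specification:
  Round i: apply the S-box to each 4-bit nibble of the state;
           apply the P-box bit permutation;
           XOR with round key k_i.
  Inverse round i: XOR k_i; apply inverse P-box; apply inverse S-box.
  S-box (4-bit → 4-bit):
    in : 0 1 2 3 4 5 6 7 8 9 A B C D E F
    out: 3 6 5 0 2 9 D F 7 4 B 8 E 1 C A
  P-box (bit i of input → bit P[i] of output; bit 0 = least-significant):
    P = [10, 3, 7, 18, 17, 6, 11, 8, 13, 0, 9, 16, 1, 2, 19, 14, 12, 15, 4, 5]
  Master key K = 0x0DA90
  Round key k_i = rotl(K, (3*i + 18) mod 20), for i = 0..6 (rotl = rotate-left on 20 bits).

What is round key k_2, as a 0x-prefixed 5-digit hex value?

0xDA900

K = 0x0DA90
k_0 = rotl(K, (3*0+18) mod 20) = rotl(K, 18) = 0x036A4
k_1 = rotl(K, (3*1+18) mod 20) = rotl(K, 1) = 0x1B520
k_2 = rotl(K, (3*2+18) mod 20) = rotl(K, 4) = 0xDA900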